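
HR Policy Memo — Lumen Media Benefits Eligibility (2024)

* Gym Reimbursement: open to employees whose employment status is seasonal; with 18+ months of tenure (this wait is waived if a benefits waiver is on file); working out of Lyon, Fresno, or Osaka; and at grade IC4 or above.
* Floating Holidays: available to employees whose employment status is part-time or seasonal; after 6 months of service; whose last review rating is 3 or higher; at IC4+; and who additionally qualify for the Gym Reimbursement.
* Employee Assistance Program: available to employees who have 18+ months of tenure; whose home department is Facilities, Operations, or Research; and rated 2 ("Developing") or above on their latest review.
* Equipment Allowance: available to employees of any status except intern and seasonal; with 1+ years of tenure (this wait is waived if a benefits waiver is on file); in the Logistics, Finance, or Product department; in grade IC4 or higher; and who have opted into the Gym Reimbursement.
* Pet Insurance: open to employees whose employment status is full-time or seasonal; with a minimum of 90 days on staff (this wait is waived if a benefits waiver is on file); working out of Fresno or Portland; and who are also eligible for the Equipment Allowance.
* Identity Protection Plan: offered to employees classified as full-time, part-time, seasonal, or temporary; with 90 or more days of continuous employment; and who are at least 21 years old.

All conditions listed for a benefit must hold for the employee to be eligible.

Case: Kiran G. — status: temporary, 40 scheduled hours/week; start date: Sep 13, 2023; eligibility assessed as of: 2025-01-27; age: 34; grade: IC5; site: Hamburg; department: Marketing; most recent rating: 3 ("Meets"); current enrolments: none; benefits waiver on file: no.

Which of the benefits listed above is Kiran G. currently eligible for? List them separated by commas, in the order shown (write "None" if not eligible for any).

Identity Protection Plan

Service from Sep 13, 2023 to 2025-01-27: 502 days.
Gym Reimbursement — status temporary ✗ (requires seasonal) → not eligible.
Floating Holidays — status temporary ✗ (requires part-time or seasonal) → not eligible.
Employee Assistance Program — service 502 days < 18 months (≈540 days) ✗ → not eligible.
Equipment Allowance — status temporary ✓ (not excluded); no waiver, service 502 days ≥ 1 year (≈365 days) ✓; dept Marketing ✗ → not eligible.
Pet Insurance — status temporary ✗ (requires full-time or seasonal) → not eligible.
Identity Protection Plan — status temporary ✓; service 502 days ≥ 90 days ✓; age 34 ≥ 21 ✓ → eligible.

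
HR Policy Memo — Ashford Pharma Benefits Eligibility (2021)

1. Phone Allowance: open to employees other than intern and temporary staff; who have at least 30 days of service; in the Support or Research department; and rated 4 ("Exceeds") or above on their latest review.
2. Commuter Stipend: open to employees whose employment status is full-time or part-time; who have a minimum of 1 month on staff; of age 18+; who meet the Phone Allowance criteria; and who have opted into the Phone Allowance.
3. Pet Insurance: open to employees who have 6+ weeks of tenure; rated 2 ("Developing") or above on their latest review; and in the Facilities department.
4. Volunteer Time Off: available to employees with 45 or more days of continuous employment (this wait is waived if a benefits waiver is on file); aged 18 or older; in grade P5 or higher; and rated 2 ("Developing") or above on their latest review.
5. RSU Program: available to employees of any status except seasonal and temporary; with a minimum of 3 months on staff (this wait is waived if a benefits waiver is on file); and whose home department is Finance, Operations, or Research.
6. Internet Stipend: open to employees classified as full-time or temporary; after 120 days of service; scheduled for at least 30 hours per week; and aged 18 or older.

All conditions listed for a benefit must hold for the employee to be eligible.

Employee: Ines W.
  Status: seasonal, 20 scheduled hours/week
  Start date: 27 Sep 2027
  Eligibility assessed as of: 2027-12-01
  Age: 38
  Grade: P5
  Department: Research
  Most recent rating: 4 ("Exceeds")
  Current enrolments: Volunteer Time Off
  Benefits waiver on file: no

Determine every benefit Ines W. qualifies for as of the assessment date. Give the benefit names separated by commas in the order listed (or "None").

Phone Allowance, Volunteer Time Off

Service from 27 Sep 2027 to 2027-12-01: 65 days.
Phone Allowance — status seasonal ✓ (not excluded); service 65 days ≥ 30 days ✓; dept Research ✓; rating 4 ≥ 4 ✓ → eligible.
Commuter Stipend — status seasonal ✗ (requires full-time or part-time) → not eligible.
Pet Insurance — service 65 days ≥ 6 weeks (≈42 days) ✓; rating 4 ≥ 2 ✓; dept Research ✗ → not eligible.
Volunteer Time Off — no waiver, service 65 days ≥ 45 days ✓; age 38 ≥ 18 ✓; grade P5 ≥ P5 ✓; rating 4 ≥ 2 ✓ → eligible.
RSU Program — status seasonal ✗ (excluded) → not eligible.
Internet Stipend — status seasonal ✗ (requires full-time or temporary) → not eligible.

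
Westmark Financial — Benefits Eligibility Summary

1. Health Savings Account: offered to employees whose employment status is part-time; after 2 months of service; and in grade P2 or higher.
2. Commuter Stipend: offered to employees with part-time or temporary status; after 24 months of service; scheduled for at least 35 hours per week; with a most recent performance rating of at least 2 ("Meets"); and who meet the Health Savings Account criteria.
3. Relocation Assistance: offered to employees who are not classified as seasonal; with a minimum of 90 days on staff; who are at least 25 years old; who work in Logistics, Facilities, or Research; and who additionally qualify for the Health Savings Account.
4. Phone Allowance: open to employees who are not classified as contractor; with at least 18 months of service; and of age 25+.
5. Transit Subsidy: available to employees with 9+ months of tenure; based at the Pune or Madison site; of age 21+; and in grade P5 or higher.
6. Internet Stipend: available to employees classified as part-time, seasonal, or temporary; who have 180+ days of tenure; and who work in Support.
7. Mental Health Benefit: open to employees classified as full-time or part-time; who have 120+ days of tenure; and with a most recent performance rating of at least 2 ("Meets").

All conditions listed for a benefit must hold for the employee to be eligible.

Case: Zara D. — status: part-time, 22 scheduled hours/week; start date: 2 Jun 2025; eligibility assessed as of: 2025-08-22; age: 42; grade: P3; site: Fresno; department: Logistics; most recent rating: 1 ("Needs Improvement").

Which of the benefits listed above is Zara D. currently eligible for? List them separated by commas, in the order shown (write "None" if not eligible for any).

Health Savings Account

Service from 2 Jun 2025 to 2025-08-22: 81 days.
Health Savings Account — status part-time ✓; service 81 days ≥ 2 months (≈60 days) ✓; grade P3 ≥ P2 ✓ → eligible.
Commuter Stipend — status part-time ✓; service 81 days < 24 months (≈720 days) ✗ → not eligible.
Relocation Assistance — status part-time ✓ (not excluded); service 81 days < 90 days ✗ → not eligible.
Phone Allowance — status part-time ✓ (not excluded); service 81 days < 18 months (≈540 days) ✗ → not eligible.
Transit Subsidy — service 81 days < 9 months (≈270 days) ✗ → not eligible.
Internet Stipend — status part-time ✓; service 81 days < 180 days ✗ → not eligible.
Mental Health Benefit — status part-time ✓; service 81 days < 120 days ✗ → not eligible.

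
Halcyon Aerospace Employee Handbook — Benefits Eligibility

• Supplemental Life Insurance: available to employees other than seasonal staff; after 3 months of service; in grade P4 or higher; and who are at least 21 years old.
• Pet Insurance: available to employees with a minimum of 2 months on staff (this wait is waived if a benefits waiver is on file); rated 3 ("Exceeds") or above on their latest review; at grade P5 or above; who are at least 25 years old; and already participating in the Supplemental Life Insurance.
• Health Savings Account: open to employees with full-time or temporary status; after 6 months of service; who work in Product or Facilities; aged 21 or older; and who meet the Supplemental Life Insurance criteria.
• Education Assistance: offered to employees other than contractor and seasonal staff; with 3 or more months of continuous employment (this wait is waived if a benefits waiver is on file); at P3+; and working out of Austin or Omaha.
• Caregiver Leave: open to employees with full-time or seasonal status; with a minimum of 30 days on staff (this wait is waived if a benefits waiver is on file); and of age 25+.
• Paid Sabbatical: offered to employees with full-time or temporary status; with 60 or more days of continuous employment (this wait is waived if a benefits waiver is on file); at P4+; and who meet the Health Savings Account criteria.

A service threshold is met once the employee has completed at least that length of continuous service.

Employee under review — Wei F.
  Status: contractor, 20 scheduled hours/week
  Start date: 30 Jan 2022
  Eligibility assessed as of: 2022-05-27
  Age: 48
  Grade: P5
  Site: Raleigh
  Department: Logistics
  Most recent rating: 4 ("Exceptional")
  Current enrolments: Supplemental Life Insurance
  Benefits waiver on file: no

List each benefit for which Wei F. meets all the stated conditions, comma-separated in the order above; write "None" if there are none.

Supplemental Life Insurance, Pet Insurance

Service from 30 Jan 2022 to 2022-05-27: 117 days.
Supplemental Life Insurance — status contractor ✓ (not excluded); service 117 days ≥ 3 months (≈90 days) ✓; grade P5 ≥ P4 ✓; age 48 ≥ 21 ✓ → eligible.
Pet Insurance — no waiver, service 117 days ≥ 2 months (≈60 days) ✓; rating 4 ≥ 3 ✓; grade P5 ≥ P5 ✓; age 48 ≥ 25 ✓; enrolled in Supplemental Life Insurance ✓ → eligible.
Health Savings Account — status contractor ✗ (requires full-time or temporary) → not eligible.
Education Assistance — status contractor ✗ (excluded) → not eligible.
Caregiver Leave — status contractor ✗ (requires full-time or seasonal) → not eligible.
Paid Sabbatical — status contractor ✗ (requires full-time or temporary) → not eligible.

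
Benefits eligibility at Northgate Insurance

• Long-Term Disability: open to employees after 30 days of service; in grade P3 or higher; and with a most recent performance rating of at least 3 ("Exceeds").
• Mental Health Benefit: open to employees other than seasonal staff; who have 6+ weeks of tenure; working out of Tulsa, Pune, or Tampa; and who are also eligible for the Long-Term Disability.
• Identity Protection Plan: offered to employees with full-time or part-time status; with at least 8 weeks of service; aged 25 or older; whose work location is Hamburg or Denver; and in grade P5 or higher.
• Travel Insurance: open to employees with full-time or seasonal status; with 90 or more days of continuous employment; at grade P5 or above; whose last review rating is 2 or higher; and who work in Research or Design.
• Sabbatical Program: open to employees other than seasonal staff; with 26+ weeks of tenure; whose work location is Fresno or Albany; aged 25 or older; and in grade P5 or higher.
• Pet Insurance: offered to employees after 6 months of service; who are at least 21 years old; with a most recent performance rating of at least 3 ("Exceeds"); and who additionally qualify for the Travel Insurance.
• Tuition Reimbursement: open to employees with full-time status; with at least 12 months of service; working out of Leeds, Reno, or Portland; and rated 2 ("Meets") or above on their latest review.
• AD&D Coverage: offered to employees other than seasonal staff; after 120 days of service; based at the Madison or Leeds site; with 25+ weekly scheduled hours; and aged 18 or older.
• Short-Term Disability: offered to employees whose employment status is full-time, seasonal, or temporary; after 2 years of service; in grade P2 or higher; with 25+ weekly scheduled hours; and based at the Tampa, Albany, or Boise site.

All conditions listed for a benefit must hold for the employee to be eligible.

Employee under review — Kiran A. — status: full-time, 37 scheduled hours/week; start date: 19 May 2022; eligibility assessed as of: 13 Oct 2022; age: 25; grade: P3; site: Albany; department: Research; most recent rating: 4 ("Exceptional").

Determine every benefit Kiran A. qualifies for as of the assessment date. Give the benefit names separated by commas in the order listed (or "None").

Long-Term Disability

Service from 19 May 2022 to 13 Oct 2022: 147 days.
Long-Term Disability — service 147 days ≥ 30 days ✓; grade P3 ≥ P3 ✓; rating 4 ≥ 3 ✓ → eligible.
Mental Health Benefit — status full-time ✓ (not excluded); service 147 days ≥ 6 weeks (≈42 days) ✓; site Albany ✗ (not Tulsa, Pune, or Tampa) → not eligible.
Identity Protection Plan — status full-time ✓; service 147 days ≥ 8 weeks (≈56 days) ✓; age 25 ≥ 25 ✓; site Albany ✗ (not Hamburg or Denver) → not eligible.
Travel Insurance — status full-time ✓; service 147 days ≥ 90 days ✓; grade P3 < P5 ✗ → not eligible.
Sabbatical Program — status full-time ✓ (not excluded); service 147 days < 26 weeks (≈182 days) ✗ → not eligible.
Pet Insurance — service 147 days < 6 months (≈180 days) ✗ → not eligible.
Tuition Reimbursement — status full-time ✓; service 147 days < 12 months (≈360 days) ✗ → not eligible.
AD&D Coverage — status full-time ✓ (not excluded); service 147 days ≥ 120 days ✓; site Albany ✗ (not Madison or Leeds) → not eligible.
Short-Term Disability — status full-time ✓; service 147 days < 2 years (≈730 days) ✗ → not eligible.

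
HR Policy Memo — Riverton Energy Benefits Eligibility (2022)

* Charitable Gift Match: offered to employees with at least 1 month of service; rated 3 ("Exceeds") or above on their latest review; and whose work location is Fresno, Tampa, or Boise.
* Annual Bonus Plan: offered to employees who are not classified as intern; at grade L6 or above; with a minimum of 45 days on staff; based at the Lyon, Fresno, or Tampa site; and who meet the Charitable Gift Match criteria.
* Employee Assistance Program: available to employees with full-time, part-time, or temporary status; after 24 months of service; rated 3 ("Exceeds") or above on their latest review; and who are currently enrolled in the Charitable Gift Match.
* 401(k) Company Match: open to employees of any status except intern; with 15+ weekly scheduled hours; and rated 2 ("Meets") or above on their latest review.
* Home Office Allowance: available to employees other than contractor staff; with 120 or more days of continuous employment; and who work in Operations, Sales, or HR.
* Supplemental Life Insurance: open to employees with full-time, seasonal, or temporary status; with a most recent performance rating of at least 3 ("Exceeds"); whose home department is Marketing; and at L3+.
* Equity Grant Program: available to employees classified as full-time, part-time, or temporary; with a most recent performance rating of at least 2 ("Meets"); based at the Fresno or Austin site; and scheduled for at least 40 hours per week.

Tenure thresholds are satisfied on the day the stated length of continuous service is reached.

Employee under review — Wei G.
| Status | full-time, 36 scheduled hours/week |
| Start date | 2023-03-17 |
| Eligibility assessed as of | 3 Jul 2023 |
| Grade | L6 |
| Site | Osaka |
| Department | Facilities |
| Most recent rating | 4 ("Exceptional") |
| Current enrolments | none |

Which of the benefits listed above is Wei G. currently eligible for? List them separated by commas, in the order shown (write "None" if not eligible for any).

401(k) Company Match

Service from 2023-03-17 to 3 Jul 2023: 108 days.
Charitable Gift Match — service 108 days ≥ 1 month (≈30 days) ✓; rating 4 ≥ 3 ✓; site Osaka ✗ (not Fresno, Tampa, or Boise) → not eligible.
Annual Bonus Plan — status full-time ✓ (not excluded); grade L6 ≥ L6 ✓; service 108 days ≥ 45 days ✓; site Osaka ✗ (not Lyon, Fresno, or Tampa) → not eligible.
Employee Assistance Program — status full-time ✓; service 108 days < 24 months (≈720 days) ✗ → not eligible.
401(k) Company Match — status full-time ✓ (not excluded); 36 hrs/wk ≥ 15 ✓; rating 4 ≥ 2 ✓ → eligible.
Home Office Allowance — status full-time ✓ (not excluded); service 108 days < 120 days ✗ → not eligible.
Supplemental Life Insurance — status full-time ✓; rating 4 ≥ 3 ✓; dept Facilities ✗ → not eligible.
Equity Grant Program — status full-time ✓; rating 4 ≥ 2 ✓; site Osaka ✗ (not Fresno or Austin) → not eligible.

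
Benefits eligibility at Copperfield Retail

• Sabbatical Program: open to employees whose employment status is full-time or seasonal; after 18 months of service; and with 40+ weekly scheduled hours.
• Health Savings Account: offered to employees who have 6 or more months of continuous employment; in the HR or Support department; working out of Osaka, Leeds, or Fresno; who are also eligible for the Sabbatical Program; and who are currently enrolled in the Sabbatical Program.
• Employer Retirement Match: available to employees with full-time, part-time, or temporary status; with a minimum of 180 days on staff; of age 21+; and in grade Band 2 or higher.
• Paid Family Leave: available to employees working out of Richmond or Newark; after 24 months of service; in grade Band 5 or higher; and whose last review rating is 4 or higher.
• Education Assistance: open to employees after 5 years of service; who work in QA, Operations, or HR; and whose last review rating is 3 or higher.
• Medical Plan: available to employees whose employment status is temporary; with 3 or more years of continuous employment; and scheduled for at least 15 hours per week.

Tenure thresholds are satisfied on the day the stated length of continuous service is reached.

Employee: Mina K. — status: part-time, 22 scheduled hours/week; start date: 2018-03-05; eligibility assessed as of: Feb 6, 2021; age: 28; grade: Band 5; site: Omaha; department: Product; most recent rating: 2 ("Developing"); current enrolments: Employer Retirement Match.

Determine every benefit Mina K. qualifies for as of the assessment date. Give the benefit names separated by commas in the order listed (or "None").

Service from 2018-03-05 to Feb 6, 2021: 1069 days.
Sabbatical Program — status part-time ✗ (requires full-time or seasonal) → not eligible.
Health Savings Account — service 1069 days ≥ 6 months (≈180 days) ✓; dept Product ✗ → not eligible.
Employer Retirement Match — status part-time ✓; service 1069 days ≥ 180 days ✓; age 28 ≥ 21 ✓; grade Band 5 ≥ Band 2 ✓ → eligible.
Paid Family Leave — site Omaha ✗ (not Richmond or Newark) → not eligible.
Education Assistance — service 1069 days < 5 years (≈1825 days) ✗ → not eligible.
Medical Plan — status part-time ✗ (requires temporary) → not eligible.

Employer Retirement Match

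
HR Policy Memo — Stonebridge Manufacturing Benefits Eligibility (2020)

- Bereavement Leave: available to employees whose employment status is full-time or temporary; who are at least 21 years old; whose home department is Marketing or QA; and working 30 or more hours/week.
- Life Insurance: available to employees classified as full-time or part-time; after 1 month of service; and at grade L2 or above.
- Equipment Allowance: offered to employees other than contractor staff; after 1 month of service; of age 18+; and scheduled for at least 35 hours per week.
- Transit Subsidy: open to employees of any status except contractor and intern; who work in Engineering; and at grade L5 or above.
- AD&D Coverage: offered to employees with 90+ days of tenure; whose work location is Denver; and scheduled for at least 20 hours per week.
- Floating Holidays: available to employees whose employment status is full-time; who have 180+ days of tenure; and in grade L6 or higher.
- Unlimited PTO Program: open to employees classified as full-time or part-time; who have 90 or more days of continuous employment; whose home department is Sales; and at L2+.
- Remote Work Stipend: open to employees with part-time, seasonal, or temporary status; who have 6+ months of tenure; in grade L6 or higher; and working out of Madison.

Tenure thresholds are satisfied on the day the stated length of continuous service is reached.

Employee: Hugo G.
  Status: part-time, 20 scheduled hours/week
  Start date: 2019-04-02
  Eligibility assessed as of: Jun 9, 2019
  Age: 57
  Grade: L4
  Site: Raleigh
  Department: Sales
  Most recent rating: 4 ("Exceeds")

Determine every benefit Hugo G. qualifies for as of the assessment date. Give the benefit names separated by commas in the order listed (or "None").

Service from 2019-04-02 to Jun 9, 2019: 68 days.
Bereavement Leave — status part-time ✗ (requires full-time or temporary) → not eligible.
Life Insurance — status part-time ✓; service 68 days ≥ 1 month (≈30 days) ✓; grade L4 ≥ L2 ✓ → eligible.
Equipment Allowance — status part-time ✓ (not excluded); service 68 days ≥ 1 month (≈30 days) ✓; age 57 ≥ 18 ✓; 20 hrs/wk < 35 ✗ → not eligible.
Transit Subsidy — status part-time ✓ (not excluded); dept Sales ✗ → not eligible.
AD&D Coverage — service 68 days < 90 days ✗ → not eligible.
Floating Holidays — status part-time ✗ (requires full-time) → not eligible.
Unlimited PTO Program — status part-time ✓; service 68 days < 90 days ✗ → not eligible.
Remote Work Stipend — status part-time ✓; service 68 days < 6 months (≈180 days) ✗ → not eligible.

Life Insurance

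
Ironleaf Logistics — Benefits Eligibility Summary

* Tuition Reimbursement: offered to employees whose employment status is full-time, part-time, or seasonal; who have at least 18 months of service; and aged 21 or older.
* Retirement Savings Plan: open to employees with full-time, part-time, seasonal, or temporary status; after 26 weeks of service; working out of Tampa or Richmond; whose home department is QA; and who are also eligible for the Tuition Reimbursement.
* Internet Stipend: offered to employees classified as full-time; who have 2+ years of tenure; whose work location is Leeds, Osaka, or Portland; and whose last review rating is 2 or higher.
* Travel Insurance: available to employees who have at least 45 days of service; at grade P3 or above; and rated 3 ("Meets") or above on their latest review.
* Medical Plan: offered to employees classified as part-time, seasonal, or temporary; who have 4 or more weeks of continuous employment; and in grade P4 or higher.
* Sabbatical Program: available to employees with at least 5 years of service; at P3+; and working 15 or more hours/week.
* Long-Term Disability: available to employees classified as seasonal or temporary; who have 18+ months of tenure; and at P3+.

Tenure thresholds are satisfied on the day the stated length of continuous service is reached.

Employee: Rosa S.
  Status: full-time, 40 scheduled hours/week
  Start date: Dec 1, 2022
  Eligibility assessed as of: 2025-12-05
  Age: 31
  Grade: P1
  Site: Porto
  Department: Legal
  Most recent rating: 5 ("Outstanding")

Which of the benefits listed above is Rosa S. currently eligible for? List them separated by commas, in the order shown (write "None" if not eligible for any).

Service from Dec 1, 2022 to 2025-12-05: 1100 days.
Tuition Reimbursement — status full-time ✓; service 1100 days ≥ 18 months (≈540 days) ✓; age 31 ≥ 21 ✓ → eligible.
Retirement Savings Plan — status full-time ✓; service 1100 days ≥ 26 weeks (≈182 days) ✓; site Porto ✗ (not Tampa or Richmond) → not eligible.
Internet Stipend — status full-time ✓; service 1100 days ≥ 2 years (≈730 days) ✓; site Porto ✗ (not Leeds, Osaka, or Portland) → not eligible.
Travel Insurance — service 1100 days ≥ 45 days ✓; grade P1 < P3 ✗ → not eligible.
Medical Plan — status full-time ✗ (requires part-time, seasonal, or temporary) → not eligible.
Sabbatical Program — service 1100 days < 5 years (≈1825 days) ✗ → not eligible.
Long-Term Disability — status full-time ✗ (requires seasonal or temporary) → not eligible.

Tuition Reimbursement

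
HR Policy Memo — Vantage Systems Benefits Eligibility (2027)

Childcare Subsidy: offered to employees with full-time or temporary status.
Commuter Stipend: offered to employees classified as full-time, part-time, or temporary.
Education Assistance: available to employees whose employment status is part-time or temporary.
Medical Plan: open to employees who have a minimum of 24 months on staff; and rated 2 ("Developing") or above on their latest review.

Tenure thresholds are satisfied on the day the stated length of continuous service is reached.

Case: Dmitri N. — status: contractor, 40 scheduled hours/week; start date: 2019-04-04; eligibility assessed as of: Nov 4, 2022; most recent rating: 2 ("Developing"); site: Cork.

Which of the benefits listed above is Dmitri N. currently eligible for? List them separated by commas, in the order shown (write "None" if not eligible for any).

Service from 2019-04-04 to Nov 4, 2022: 1310 days.
Childcare Subsidy — status contractor ✗ (requires full-time or temporary) → not eligible.
Commuter Stipend — status contractor ✗ (requires full-time, part-time, or temporary) → not eligible.
Education Assistance — status contractor ✗ (requires part-time or temporary) → not eligible.
Medical Plan — service 1310 days ≥ 24 months (≈720 days) ✓; rating 2 ≥ 2 ✓ → eligible.

Medical Plan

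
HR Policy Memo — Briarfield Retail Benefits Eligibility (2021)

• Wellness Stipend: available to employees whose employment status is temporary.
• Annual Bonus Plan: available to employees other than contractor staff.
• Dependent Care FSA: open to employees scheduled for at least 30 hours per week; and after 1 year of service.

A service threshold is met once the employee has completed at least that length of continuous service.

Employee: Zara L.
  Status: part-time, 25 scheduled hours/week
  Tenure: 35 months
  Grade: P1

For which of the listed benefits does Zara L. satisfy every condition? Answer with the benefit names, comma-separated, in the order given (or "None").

Annual Bonus Plan

Wellness Stipend — status part-time ✗ (requires temporary) → not eligible.
Annual Bonus Plan — status part-time ✓ (not excluded) → eligible.
Dependent Care FSA — 25 hrs/wk < 30 ✗ → not eligible.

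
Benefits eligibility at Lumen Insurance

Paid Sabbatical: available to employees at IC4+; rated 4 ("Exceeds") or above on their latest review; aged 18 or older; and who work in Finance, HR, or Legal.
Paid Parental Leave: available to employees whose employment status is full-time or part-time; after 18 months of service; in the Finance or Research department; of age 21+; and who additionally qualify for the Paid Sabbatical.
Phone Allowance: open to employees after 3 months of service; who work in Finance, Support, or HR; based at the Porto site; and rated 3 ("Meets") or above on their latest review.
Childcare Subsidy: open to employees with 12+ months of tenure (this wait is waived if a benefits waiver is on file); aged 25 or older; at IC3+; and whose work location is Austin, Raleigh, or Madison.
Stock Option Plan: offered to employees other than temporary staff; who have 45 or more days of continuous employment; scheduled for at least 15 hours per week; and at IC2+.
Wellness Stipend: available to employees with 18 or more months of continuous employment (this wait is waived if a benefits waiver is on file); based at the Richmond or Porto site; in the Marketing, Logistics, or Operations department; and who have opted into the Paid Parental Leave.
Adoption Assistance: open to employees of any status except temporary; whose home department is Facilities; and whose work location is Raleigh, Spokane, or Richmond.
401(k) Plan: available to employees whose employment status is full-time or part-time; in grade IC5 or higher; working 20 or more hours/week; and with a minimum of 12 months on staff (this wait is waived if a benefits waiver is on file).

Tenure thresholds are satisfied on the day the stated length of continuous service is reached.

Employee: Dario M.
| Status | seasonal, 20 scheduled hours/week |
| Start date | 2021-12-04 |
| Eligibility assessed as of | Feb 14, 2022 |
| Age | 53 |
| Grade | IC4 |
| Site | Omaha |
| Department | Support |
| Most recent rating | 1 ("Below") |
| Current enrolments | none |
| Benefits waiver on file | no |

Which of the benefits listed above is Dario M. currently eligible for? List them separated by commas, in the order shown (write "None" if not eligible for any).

Service from 2021-12-04 to Feb 14, 2022: 72 days.
Paid Sabbatical — grade IC4 ≥ IC4 ✓; rating 1 < 4 ✗ → not eligible.
Paid Parental Leave — status seasonal ✗ (requires full-time or part-time) → not eligible.
Phone Allowance — service 72 days < 3 months (≈90 days) ✗ → not eligible.
Childcare Subsidy — no waiver, service 72 days < 12 months (≈360 days) ✗ → not eligible.
Stock Option Plan — status seasonal ✓ (not excluded); service 72 days ≥ 45 days ✓; 20 hrs/wk ≥ 15 ✓; grade IC4 ≥ IC2 ✓ → eligible.
Wellness Stipend — no waiver, service 72 days < 18 months (≈540 days) ✗ → not eligible.
Adoption Assistance — status seasonal ✓ (not excluded); dept Support ✗ → not eligible.
401(k) Plan — status seasonal ✗ (requires full-time or part-time) → not eligible.

Stock Option Plan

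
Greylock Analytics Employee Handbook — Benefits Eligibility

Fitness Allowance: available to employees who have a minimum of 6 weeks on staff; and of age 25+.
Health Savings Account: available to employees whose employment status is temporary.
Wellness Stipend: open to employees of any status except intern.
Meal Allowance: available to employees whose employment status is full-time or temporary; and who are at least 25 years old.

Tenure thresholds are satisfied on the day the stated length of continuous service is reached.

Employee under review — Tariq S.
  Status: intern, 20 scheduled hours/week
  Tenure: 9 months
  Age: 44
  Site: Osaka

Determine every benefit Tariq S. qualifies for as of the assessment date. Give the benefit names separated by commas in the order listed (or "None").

Fitness Allowance

Fitness Allowance — service 9 months ≥ 6 weeks (≈42 days) ✓; age 44 ≥ 25 ✓ → eligible.
Health Savings Account — status intern ✗ (requires temporary) → not eligible.
Wellness Stipend — status intern ✗ (excluded) → not eligible.
Meal Allowance — status intern ✗ (requires full-time or temporary) → not eligible.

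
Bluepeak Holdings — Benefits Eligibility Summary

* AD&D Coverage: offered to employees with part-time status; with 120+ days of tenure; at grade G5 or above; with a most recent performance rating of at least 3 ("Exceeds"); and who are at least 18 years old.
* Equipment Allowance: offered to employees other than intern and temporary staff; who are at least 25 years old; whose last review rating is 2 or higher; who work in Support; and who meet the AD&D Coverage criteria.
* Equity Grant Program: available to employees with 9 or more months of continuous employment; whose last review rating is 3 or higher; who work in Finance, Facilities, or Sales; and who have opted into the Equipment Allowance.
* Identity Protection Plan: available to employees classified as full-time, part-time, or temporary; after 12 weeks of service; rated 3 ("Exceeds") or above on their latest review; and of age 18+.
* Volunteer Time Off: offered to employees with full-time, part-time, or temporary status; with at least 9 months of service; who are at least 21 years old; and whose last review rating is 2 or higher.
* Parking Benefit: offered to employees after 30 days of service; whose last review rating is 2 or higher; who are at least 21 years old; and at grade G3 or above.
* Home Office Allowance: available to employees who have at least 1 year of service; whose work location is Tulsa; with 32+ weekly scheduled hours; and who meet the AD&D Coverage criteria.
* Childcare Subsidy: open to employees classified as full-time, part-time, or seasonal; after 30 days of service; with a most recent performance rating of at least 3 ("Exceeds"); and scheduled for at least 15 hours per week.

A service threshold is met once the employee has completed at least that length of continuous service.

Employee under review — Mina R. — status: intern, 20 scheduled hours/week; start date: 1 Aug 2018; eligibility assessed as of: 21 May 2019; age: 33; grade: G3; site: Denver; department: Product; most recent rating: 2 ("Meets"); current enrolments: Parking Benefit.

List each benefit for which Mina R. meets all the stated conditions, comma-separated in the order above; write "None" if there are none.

Parking Benefit

Service from 1 Aug 2018 to 21 May 2019: 293 days.
AD&D Coverage — status intern ✗ (requires part-time) → not eligible.
Equipment Allowance — status intern ✗ (excluded) → not eligible.
Equity Grant Program — service 293 days ≥ 9 months (≈270 days) ✓; rating 2 < 3 ✗ → not eligible.
Identity Protection Plan — status intern ✗ (requires full-time, part-time, or temporary) → not eligible.
Volunteer Time Off — status intern ✗ (requires full-time, part-time, or temporary) → not eligible.
Parking Benefit — service 293 days ≥ 30 days ✓; rating 2 ≥ 2 ✓; age 33 ≥ 21 ✓; grade G3 ≥ G3 ✓ → eligible.
Home Office Allowance — service 293 days < 1 year (≈365 days) ✗ → not eligible.
Childcare Subsidy — status intern ✗ (requires full-time, part-time, or seasonal) → not eligible.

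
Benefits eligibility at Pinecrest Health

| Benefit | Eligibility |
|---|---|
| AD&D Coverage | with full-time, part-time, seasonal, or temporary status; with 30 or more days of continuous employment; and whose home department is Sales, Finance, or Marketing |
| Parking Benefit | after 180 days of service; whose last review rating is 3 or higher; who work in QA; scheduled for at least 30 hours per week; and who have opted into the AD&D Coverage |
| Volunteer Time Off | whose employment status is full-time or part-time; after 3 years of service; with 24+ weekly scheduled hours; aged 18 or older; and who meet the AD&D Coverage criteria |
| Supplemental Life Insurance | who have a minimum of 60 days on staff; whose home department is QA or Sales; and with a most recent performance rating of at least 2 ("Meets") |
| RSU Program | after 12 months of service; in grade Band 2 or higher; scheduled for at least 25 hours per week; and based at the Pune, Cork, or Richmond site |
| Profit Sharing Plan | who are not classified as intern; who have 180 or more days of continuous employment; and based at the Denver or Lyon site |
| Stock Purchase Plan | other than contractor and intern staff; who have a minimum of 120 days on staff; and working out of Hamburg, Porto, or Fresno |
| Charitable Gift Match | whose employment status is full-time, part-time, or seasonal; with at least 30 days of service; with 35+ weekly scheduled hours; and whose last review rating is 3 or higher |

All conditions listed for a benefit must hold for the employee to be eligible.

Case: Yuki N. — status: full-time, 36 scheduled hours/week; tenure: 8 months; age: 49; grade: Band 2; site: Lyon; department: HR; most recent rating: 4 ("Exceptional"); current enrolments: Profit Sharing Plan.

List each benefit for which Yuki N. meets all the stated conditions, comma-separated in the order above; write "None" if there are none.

Profit Sharing Plan, Charitable Gift Match

AD&D Coverage — status full-time ✓; service 8 months ≥ 30 days ✓; dept HR ✗ → not eligible.
Parking Benefit — service 8 months ≥ 180 days ✓; rating 4 ≥ 3 ✓; dept HR ✗ → not eligible.
Volunteer Time Off — status full-time ✓; service 8 months < 3 years (≈1095 days) ✗ → not eligible.
Supplemental Life Insurance — service 8 months ≥ 60 days ✓; dept HR ✗ → not eligible.
RSU Program — service 8 months < 12 months ✗ → not eligible.
Profit Sharing Plan — status full-time ✓ (not excluded); service 8 months ≥ 180 days ✓; site Lyon ✓ → eligible.
Stock Purchase Plan — status full-time ✓ (not excluded); service 8 months ≥ 120 days ✓; site Lyon ✗ (not Hamburg, Porto, or Fresno) → not eligible.
Charitable Gift Match — status full-time ✓; service 8 months ≥ 30 days ✓; 36 hrs/wk ≥ 35 ✓; rating 4 ≥ 3 ✓ → eligible.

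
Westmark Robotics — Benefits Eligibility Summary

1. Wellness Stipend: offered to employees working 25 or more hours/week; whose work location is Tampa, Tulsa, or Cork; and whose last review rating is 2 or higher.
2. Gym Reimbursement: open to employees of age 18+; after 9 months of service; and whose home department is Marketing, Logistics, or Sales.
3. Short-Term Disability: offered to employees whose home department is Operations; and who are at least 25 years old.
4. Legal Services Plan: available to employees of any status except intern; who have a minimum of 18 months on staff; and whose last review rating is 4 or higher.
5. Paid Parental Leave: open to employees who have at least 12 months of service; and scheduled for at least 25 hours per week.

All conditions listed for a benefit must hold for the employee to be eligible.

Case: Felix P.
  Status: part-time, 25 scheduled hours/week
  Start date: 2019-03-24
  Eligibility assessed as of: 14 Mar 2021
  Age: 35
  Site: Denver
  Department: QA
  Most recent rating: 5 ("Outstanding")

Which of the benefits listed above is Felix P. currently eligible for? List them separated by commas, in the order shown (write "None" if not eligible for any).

Service from 2019-03-24 to 14 Mar 2021: 721 days.
Wellness Stipend — 25 hrs/wk ≥ 25 ✓; site Denver ✗ (not Tampa, Tulsa, or Cork) → not eligible.
Gym Reimbursement — age 35 ≥ 18 ✓; service 721 days ≥ 9 months (≈270 days) ✓; dept QA ✗ → not eligible.
Short-Term Disability — dept QA ✗ → not eligible.
Legal Services Plan — status part-time ✓ (not excluded); service 721 days ≥ 18 months (≈540 days) ✓; rating 5 ≥ 4 ✓ → eligible.
Paid Parental Leave — service 721 days ≥ 12 months (≈360 days) ✓; 25 hrs/wk ≥ 25 ✓ → eligible.

Legal Services Plan, Paid Parental Leave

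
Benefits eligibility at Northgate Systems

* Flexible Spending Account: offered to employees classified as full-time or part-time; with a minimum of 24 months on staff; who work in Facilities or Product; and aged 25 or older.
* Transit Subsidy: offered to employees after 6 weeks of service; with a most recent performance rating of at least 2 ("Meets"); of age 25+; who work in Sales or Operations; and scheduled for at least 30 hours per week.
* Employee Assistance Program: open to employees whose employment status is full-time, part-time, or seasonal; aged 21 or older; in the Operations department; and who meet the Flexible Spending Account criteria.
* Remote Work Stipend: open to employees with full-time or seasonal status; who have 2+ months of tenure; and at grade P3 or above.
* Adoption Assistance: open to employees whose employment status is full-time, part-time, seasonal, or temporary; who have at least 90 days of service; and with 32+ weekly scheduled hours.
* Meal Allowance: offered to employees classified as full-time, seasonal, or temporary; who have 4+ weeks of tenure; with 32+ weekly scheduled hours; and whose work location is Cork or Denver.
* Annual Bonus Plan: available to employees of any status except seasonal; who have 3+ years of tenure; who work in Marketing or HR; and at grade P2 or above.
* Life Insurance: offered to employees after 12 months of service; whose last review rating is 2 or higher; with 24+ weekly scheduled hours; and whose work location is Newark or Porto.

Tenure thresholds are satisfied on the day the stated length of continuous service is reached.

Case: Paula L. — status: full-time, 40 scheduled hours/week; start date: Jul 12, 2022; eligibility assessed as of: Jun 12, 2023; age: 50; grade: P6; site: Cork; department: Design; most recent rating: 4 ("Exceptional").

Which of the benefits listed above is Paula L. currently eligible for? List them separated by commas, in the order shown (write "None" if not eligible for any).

Remote Work Stipend, Adoption Assistance, Meal Allowance

Service from Jul 12, 2022 to Jun 12, 2023: 335 days.
Flexible Spending Account — status full-time ✓; service 335 days < 24 months (≈720 days) ✗ → not eligible.
Transit Subsidy — service 335 days ≥ 6 weeks (≈42 days) ✓; rating 4 ≥ 2 ✓; age 50 ≥ 25 ✓; dept Design ✗ → not eligible.
Employee Assistance Program — status full-time ✓; age 50 ≥ 21 ✓; dept Design ✗ → not eligible.
Remote Work Stipend — status full-time ✓; service 335 days ≥ 2 months (≈60 days) ✓; grade P6 ≥ P3 ✓ → eligible.
Adoption Assistance — status full-time ✓; service 335 days ≥ 90 days ✓; 40 hrs/wk ≥ 32 ✓ → eligible.
Meal Allowance — status full-time ✓; service 335 days ≥ 4 weeks (≈28 days) ✓; 40 hrs/wk ≥ 32 ✓; site Cork ✓ → eligible.
Annual Bonus Plan — status full-time ✓ (not excluded); service 335 days < 3 years (≈1095 days) ✗ → not eligible.
Life Insurance — service 335 days < 12 months (≈360 days) ✗ → not eligible.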